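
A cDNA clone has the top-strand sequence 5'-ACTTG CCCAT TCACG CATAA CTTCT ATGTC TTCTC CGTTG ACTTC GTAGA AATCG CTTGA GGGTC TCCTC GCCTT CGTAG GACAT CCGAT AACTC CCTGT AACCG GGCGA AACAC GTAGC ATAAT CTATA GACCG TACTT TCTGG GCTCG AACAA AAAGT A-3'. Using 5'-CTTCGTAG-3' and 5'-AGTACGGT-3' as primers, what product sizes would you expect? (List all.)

98 bp, 67 bp

The forward primer CTTCGTAG matches the top strand at positions 42–49, 73–80.
The reverse primer's reverse complement is ACCGTACT, matching at positions 132–139.
Each forward site pairs with the reverse site to give a product ending at position 139: sizes 98, 67 bp.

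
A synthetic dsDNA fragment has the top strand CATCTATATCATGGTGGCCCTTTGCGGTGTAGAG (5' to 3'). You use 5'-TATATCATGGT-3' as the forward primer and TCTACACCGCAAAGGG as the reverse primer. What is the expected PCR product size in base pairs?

Scanning the template, TATATCATGGT occurs at positions 5–15; this primer anneals to the bottom strand there with its 3' end pointing downstream.
Reverse complement of the reverse primer: CCCTTTGCGGTGTAGA. This occurs on the top strand at positions 18–33.
Product length = (reverse-primer end) − (forward-primer start) + 1 = 33 − 5 + 1 = 29 bp.

29 bp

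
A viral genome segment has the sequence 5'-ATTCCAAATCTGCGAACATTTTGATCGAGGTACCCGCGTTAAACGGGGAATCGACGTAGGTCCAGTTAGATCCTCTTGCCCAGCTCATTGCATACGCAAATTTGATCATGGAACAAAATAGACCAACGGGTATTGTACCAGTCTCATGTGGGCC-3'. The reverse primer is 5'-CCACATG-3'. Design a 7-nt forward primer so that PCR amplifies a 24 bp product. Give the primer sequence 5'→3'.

5'-GGGTATT-3'

The reverse primer's reverse complement CATGTGG matches the template at positions 145–151, so the product ends at position 151.
A 24 bp product then starts at position 151 − 24 + 1 = 128.
The forward primer is identical to the top strand there: GGGTATT.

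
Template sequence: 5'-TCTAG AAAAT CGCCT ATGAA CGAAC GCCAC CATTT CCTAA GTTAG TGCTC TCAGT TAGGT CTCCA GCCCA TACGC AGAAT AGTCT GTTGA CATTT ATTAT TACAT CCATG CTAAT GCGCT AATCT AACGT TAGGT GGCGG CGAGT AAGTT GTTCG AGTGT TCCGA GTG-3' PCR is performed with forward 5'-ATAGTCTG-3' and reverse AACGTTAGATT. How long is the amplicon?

The forward primer matches the template at positions 79–86.
Taking the reverse complement of AACGTTAGATT gives AATCTAACGTT, found at positions 121–131 on the template; the primer anneals here to the top strand with its 3' end pointing upstream.
Product length = (reverse-primer end) − (forward-primer start) + 1 = 131 − 79 + 1 = 53 bp.

53 bp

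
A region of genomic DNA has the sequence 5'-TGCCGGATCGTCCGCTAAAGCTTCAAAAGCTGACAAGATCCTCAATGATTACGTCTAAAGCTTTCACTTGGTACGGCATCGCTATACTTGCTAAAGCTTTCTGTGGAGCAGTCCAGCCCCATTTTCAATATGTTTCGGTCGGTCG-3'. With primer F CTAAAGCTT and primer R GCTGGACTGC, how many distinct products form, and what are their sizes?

Three products: 103 bp, 63 bp, 27 bp

The forward primer CTAAAGCTT matches the top strand at positions 15–23, 55–63, 91–99.
The reverse primer's reverse complement is GCAGTCCAGC, matching at positions 108–117.
Each forward site pairs with the reverse site to give a product ending at position 117: sizes 103, 63, 27 bp.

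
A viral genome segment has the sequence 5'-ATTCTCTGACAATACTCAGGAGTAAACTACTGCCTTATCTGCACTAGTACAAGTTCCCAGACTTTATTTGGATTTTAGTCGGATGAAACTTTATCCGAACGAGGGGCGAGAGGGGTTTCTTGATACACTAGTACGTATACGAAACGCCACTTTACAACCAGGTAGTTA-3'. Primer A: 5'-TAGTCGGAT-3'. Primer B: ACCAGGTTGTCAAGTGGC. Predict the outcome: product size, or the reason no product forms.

No product — primer B has no binding site in the template.

Primer B (ACCAGGTTGTCAAGTGGC) does not match the top strand, and its reverse complement GCCACTTGACAACCTGGT does not match either.
With no annealing site for primer B, no amplification occurs.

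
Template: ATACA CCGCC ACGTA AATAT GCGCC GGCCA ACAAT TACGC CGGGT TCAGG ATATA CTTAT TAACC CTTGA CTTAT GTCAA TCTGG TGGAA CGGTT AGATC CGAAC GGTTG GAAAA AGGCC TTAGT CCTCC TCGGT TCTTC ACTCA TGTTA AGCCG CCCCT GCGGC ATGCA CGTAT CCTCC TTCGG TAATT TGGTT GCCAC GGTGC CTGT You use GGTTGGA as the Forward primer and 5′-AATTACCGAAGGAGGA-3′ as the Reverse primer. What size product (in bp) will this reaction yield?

85 bp

Scanning the template, GGTTGGA occurs at positions 106–112; this primer anneals to the bottom strand there with its 3' end pointing downstream.
The reverse primer's reverse complement is TCCTCCTTCGGTAATT, which matches the template at positions 175–190.
The product runs from position 106 to position 190, so its length is 190 − 106 + 1 = 85 bp.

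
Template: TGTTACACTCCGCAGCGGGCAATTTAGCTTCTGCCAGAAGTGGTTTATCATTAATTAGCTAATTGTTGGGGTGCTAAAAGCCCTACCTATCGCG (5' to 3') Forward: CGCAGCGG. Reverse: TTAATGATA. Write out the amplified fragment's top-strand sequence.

5'-CGCAGCGGGCAATTTAGCTTCTGCCAGAAGTGGTTTATCATTAA-3'

The forward primer matches the template at positions 11–18.
The reverse primer's reverse complement is TATCATTAA, which matches the template at positions 46–54.
The product is the template from position 11 through 54 (44 bp).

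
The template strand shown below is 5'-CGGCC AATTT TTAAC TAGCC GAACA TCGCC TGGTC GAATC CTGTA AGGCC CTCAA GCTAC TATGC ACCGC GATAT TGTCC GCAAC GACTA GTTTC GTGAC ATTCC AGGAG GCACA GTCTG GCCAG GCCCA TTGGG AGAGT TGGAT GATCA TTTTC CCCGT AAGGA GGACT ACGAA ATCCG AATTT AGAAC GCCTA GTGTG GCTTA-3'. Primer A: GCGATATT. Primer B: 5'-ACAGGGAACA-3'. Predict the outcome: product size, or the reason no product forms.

Primer B (ACAGGGAACA) does not match the top strand, and its reverse complement TGTTCCCTGT does not match either.
With no annealing site for primer B, no amplification occurs.

No product — primer B has no binding site in the template.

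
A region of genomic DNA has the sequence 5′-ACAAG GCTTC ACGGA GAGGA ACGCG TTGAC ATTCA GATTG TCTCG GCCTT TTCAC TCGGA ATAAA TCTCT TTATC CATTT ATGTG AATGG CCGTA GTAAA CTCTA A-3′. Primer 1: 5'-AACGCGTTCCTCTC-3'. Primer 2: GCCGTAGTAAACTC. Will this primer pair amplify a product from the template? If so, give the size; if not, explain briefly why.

Primer 1 (AACGCGTTCCTCTC) has reverse complement GAGAGGAACGCGTT, which matches the top strand at positions 14–27; primer 1 anneals to the top strand there with its 3' end pointing upstream toward position 14.
Primer 2 (GCCGTAGTAAACTC) matches the top strand directly at positions 90–103; it anneals to the bottom strand with its 3' end pointing downstream toward position 103.
The 3' ends diverge (primer 1 extends toward position 1, primer 2 toward position 106), so the primers never converge on a shared product.

No product — the primers' 3' ends point away from each other.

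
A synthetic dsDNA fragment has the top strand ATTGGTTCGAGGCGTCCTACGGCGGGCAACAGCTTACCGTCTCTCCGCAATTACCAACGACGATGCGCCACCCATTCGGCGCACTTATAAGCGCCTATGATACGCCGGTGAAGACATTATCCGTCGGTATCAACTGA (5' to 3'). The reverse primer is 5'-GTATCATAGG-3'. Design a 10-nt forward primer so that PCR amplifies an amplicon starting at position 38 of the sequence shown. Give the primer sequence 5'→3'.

5'-CGTCTCTCCG-3'

The reverse primer's reverse complement CCTATGATAC matches the template at positions 94–103; the product starts at position 38.
The forward primer is identical to the top strand over positions 38–47: CGTCTCTCCG.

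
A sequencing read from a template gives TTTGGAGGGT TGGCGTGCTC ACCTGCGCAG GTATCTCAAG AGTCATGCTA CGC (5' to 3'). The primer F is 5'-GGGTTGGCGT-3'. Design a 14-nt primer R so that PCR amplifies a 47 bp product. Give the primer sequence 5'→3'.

5'-GCGTAGCATGACTC-3'

The forward primer binds at positions 7–16, so a 47 bp product ends at position 7 + 47 − 1 = 53.
The reverse primer anneals to the top strand over positions 40–53, i.e. to GAGTCATGCTACGC.
Its sequence written 5'→3' is the reverse complement: GCGTAGCATGACTC.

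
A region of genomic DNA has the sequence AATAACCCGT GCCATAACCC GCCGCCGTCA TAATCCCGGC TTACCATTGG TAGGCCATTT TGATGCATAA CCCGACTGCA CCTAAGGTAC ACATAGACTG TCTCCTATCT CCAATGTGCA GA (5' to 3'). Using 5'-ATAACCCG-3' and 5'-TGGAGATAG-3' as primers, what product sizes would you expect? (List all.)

112 bp, 100 bp, 47 bp

The forward primer ATAACCCG matches the top strand at positions 2–9, 14–21, 67–74.
The reverse primer's reverse complement is CTATCTCCA, matching at positions 105–113.
Each forward site pairs with the reverse site to give a product ending at position 113: sizes 112, 100, 47 bp.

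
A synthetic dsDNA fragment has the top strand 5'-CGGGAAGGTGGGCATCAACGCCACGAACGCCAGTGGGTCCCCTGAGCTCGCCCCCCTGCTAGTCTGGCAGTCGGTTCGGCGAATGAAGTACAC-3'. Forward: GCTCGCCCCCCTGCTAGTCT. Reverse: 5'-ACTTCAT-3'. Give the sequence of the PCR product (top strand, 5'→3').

5'-GCTCGCCCCCCTGCTAGTCTGGCAGTCGGTTCGGCGAATGAAGT-3'

Forward primer GCTCGCCCCCCTGCTAGTCT is found on the top strand at positions 46–65.
Taking the reverse complement of ACTTCAT gives ATGAAGT, found at positions 83–89 on the template; the primer anneals here to the top strand with its 3' end pointing upstream.
The product is the template from position 46 through 89 (44 bp).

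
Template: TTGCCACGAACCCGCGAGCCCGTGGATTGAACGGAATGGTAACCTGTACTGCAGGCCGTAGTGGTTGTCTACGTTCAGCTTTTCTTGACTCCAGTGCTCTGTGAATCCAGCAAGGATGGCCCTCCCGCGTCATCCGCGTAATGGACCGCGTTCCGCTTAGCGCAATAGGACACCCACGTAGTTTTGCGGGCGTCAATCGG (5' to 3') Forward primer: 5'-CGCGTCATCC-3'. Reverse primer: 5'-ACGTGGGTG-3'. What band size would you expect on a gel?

54 bp

The forward primer matches the template at positions 126–135.
Reverse complement of the reverse primer: CACCCACGT. This occurs on the top strand at positions 171–179.
Product length = (reverse-primer end) − (forward-primer start) + 1 = 179 − 126 + 1 = 54 bp.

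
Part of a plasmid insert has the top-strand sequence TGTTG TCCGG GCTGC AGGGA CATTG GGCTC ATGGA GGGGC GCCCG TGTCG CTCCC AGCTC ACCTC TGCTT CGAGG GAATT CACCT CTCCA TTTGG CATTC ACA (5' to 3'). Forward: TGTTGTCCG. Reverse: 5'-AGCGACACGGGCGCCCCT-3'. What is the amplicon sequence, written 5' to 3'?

5'-TGTTGTCCGGGCTGCAGGGACATTGGGCTCATGGAGGGGCGCCCGTGTCGCT-3'

The forward primer matches the template at positions 1–9.
Reverse complement of the reverse primer: AGGGGCGCCCGTGTCGCT. This occurs on the top strand at positions 35–52.
The product is the template from position 1 through 52 (52 bp).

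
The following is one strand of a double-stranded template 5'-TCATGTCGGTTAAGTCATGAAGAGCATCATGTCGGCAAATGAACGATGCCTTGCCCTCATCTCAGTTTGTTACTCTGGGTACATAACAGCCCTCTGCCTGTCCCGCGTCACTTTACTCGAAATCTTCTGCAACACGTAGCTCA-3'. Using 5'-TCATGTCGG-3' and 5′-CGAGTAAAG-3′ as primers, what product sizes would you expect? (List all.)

119 bp, 93 bp

The forward primer TCATGTCGG matches the top strand at positions 1–9, 27–35.
The reverse primer's reverse complement is CTTTACTCG, matching at positions 111–119.
Each forward site pairs with the reverse site to give a product ending at position 119: sizes 119, 93 bp.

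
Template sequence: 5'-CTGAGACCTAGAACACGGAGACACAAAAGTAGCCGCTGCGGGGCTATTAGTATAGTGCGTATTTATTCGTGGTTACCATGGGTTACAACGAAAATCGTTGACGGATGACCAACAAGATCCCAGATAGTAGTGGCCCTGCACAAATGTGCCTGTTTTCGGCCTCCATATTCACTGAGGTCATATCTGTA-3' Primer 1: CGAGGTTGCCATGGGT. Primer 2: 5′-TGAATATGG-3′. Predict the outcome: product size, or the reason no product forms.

No product — primer 1 has no binding site in the template.

Primer 1 (CGAGGTTGCCATGGGT) does not match the top strand, and its reverse complement ACCCATGGCAACCTCG does not match either.
With no annealing site for primer 1, no amplification occurs.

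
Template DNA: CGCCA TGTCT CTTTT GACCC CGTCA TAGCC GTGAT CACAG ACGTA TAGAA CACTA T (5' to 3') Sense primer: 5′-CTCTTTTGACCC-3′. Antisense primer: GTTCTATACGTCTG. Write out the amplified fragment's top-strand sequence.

5'-CTCTTTTGACCCCGTCATAGCCGTGATCACAGACGTATAGAAC-3'

The forward primer matches the template at positions 9–20.
The reverse primer's reverse complement is CAGACGTATAGAAC, which matches the template at positions 38–51.
The product is the template from position 9 through 51 (43 bp).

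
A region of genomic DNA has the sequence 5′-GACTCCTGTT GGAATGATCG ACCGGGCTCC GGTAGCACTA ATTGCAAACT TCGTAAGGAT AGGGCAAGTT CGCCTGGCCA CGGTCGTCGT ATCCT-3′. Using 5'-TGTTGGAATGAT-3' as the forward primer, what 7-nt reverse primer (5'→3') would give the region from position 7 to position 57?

The product's 3' end on the top strand is position 57.
The reverse primer anneals to the top strand over positions 51–57, i.e. to TCGTAAG.
Its sequence written 5'→3' is the reverse complement: CTTACGA.

5'-CTTACGA-3'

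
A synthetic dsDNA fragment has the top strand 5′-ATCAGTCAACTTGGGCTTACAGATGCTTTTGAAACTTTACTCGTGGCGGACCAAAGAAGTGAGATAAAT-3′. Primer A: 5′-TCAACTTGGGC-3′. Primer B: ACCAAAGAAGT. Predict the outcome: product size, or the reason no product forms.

No product — both primers anneal to the same strand and extend in the same direction.

Primer A (TCAACTTGGGC) matches the top strand at positions 6–16 (3' end points downstream).
Primer B (ACCAAAGAAGT) also matches the top strand directly, at positions 50–60 — its reverse complement ACTTCTTTGGT is not present.
Both primers anneal to the bottom strand with 3' ends pointing the same way, so neither can prime synthesis back toward the other.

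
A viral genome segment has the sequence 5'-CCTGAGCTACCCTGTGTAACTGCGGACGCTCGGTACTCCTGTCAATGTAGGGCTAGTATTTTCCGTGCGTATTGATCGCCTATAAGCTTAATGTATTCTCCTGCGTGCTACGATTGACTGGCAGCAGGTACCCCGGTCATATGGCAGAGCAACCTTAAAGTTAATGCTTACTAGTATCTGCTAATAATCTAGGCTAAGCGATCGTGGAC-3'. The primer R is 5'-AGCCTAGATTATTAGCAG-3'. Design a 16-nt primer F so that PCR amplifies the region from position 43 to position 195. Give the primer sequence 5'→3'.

5'-CAATGTAGGGCTAGTA-3'

The reverse primer's reverse complement CTGCTAATAATCTAGGCT matches the template at positions 178–195; the product starts at position 43.
The forward primer is identical to the top strand over positions 43–58: CAATGTAGGGCTAGTA.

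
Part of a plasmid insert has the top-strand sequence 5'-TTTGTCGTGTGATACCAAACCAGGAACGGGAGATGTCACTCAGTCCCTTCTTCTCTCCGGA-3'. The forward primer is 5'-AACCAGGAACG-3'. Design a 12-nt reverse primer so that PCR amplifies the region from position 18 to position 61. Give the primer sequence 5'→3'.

5'-TCCGGAGAGAAG-3'

The product's 3' end on the top strand is position 61.
The reverse primer anneals to the top strand over positions 50–61, i.e. to CTTCTCTCCGGA.
Its sequence written 5'→3' is the reverse complement: TCCGGAGAGAAG.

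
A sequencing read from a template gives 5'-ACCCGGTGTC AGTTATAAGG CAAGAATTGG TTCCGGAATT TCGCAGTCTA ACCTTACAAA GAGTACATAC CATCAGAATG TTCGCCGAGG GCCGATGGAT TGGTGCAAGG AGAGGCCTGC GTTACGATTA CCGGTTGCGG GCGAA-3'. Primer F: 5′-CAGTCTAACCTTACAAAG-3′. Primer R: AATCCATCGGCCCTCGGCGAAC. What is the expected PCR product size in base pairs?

58 bp

Forward primer CAGTCTAACCTTACAAAG is found on the top strand at positions 44–61.
The reverse primer's reverse complement is GTTCGCCGAGGGCCGATGGATT, which matches the template at positions 80–101.
The product runs from position 44 to position 101, so its length is 101 − 44 + 1 = 58 bp.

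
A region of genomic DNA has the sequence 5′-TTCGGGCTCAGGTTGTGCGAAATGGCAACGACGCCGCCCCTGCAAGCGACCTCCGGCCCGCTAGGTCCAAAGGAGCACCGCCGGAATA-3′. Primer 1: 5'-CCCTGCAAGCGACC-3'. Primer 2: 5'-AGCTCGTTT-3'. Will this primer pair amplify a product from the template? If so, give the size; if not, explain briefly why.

Primer 2 (AGCTCGTTT) does not match the top strand, and its reverse complement AAACGAGCT does not match either.
With no annealing site for primer 2, no amplification occurs.

No product — primer 2 has no binding site in the template.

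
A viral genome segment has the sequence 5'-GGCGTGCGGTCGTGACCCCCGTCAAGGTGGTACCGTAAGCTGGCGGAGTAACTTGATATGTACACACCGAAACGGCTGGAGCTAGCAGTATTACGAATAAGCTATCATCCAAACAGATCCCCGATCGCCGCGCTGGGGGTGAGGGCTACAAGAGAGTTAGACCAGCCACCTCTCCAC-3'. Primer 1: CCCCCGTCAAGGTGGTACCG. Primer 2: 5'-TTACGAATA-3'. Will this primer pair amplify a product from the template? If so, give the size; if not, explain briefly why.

Primer 1 (CCCCCGTCAAGGTGGTACCG) matches the top strand at positions 16–35 (3' end points downstream).
Primer 2 (TTACGAATA) also matches the top strand directly, at positions 91–99 — its reverse complement TATTCGTAA is not present.
Both primers anneal to the bottom strand with 3' ends pointing the same way, so neither can prime synthesis back toward the other.

No product — both primers anneal to the same strand and extend in the same direction.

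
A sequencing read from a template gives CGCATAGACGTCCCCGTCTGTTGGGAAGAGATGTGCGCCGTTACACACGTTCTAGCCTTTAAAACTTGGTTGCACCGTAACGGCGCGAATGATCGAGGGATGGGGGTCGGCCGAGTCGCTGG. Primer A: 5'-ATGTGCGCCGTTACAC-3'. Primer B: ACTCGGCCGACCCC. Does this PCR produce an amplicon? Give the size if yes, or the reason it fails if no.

Primer A (ATGTGCGCCGTTACAC) matches the top strand at positions 31–46; it acts as a forward primer.
Primer B's reverse complement is GGGGTCGGCCGAGT, matching the top strand at positions 103–116; it acts as a reverse primer.
The 3' ends face each other across positions 31–116, giving an 86 bp product.

Yes — an 86 bp product.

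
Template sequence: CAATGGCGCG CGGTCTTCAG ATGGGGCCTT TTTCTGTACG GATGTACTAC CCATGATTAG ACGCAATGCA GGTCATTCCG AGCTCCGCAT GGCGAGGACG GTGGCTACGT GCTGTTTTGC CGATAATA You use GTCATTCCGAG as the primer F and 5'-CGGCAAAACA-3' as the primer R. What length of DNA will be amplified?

Scanning the template, GTCATTCCGAG occurs at positions 72–82; this primer anneals to the bottom strand there with its 3' end pointing downstream.
Reverse complement of the reverse primer: TGTTTTGCCG. This occurs on the top strand at positions 113–122.
Amplicon spans positions 72–122: 51 bp.

51 bp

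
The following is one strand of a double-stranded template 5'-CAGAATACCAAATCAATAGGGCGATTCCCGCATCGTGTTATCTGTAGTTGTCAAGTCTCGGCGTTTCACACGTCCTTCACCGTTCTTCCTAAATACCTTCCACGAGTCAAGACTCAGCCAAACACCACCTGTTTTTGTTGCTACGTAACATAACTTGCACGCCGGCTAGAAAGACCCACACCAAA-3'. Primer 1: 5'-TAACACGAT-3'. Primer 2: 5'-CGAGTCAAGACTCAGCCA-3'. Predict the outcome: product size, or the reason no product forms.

No product — the primers' 3' ends point away from each other.

Primer 1 (TAACACGAT) has reverse complement ATCGTGTTA, which matches the top strand at positions 32–40; primer 1 anneals to the top strand there with its 3' end pointing upstream toward position 32.
Primer 2 (CGAGTCAAGACTCAGCCA) matches the top strand directly at positions 103–120; it anneals to the bottom strand with its 3' end pointing downstream toward position 120.
The 3' ends diverge (primer 1 extends toward position 1, primer 2 toward position 185), so the primers never converge on a shared product.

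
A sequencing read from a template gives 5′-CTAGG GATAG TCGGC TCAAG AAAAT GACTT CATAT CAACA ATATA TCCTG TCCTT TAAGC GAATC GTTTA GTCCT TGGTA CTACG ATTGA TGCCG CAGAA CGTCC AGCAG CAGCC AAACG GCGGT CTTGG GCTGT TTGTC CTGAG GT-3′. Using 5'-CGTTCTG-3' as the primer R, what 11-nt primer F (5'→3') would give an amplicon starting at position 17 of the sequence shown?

The reverse primer's reverse complement CAGAACG matches the template at positions 96–102; the product starts at position 17.
The forward primer is identical to the top strand over positions 17–27: CAAGAAAATGA.

5'-CAAGAAAATGA-3'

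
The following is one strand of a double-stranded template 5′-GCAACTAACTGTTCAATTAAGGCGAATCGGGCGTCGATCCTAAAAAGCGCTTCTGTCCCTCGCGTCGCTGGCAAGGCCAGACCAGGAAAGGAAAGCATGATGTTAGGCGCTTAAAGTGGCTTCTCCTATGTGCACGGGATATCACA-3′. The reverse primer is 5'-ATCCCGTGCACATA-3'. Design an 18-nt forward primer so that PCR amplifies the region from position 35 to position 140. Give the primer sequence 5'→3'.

The reverse primer's reverse complement TATGTGCACGGGAT matches the template at positions 127–140; the product starts at position 35.
The forward primer is identical to the top strand over positions 35–52: CGATCCTAAAAAGCGCTT.

5'-CGATCCTAAAAAGCGCTT-3'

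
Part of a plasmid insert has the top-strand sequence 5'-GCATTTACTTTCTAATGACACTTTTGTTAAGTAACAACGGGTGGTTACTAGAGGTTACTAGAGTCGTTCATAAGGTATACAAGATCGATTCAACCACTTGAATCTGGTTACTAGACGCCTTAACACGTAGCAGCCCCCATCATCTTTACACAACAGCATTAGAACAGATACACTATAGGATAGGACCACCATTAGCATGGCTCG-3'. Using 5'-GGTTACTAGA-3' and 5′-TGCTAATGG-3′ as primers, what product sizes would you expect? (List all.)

The forward primer GGTTACTAGA matches the top strand at positions 43–52, 53–62, 106–115.
The reverse primer's reverse complement is CCATTAGCA, matching at positions 189–197.
Each forward site pairs with the reverse site to give a product ending at position 197: sizes 155, 145, 92 bp.

155 bp, 145 bp, 92 bp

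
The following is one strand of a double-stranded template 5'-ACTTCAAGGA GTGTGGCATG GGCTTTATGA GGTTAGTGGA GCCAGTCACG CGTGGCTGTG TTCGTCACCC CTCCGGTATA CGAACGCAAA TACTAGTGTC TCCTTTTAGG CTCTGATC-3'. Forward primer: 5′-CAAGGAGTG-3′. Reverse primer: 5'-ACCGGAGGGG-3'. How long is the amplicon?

73 bp

Forward primer CAAGGAGTG is found on the top strand at positions 5–13.
Reverse complement of the reverse primer: CCCCTCCGGT. This occurs on the top strand at positions 68–77.
The product runs from position 5 to position 77, so its length is 77 − 5 + 1 = 73 bp.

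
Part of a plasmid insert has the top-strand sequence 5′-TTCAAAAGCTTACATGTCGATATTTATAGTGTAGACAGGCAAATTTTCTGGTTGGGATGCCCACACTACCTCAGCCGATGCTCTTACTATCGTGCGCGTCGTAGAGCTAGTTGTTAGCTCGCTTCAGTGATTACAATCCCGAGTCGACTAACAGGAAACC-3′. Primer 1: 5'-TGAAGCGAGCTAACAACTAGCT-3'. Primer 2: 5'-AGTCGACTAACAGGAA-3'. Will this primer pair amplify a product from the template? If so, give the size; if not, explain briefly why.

No product — the primers' 3' ends point away from each other.

Primer 1 (TGAAGCGAGCTAACAACTAGCT) has reverse complement AGCTAGTTGTTAGCTCGCTTCA, which matches the top strand at positions 105–126; primer 1 anneals to the top strand there with its 3' end pointing upstream toward position 105.
Primer 2 (AGTCGACTAACAGGAA) matches the top strand directly at positions 142–157; it anneals to the bottom strand with its 3' end pointing downstream toward position 157.
The 3' ends diverge (primer 1 extends toward position 1, primer 2 toward position 160), so the primers never converge on a shared product.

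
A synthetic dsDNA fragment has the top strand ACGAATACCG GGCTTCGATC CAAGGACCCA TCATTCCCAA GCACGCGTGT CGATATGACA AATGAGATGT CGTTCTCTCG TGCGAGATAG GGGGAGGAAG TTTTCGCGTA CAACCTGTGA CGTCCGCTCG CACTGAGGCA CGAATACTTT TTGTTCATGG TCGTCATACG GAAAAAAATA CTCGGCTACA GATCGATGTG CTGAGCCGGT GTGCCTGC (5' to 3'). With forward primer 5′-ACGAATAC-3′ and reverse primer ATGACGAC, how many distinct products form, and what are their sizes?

Two products: 167 bp, 28 bp

The forward primer ACGAATAC matches the top strand at positions 1–8, 140–147.
The reverse primer's reverse complement is GTCGTCAT, matching at positions 160–167.
Each forward site pairs with the reverse site to give a product ending at position 167: sizes 167, 28 bp.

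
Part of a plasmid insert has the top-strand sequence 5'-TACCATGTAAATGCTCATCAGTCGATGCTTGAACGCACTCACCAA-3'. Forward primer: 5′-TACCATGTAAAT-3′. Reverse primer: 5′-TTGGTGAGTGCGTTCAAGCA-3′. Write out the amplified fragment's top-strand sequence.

Forward primer TACCATGTAAAT is found on the top strand at positions 1–12.
The reverse primer's reverse complement is TGCTTGAACGCACTCACCAA, which matches the template at positions 26–45.
The product is the template from position 1 through 45 (45 bp).

5'-TACCATGTAAATGCTCATCAGTCGATGCTTGAACGCACTCACCAA-3'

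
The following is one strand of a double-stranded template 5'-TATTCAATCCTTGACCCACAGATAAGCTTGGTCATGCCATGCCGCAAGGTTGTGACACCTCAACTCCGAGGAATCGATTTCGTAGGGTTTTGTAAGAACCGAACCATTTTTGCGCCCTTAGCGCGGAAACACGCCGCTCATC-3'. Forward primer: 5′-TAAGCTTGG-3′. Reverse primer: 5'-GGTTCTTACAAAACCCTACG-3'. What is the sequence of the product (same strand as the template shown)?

5'-TAAGCTTGGTCATGCCATGCCGCAAGGTTGTGACACCTCAACTCCGAGGAATCGATTTCGTAGGGTTTTGTAAGAACC-3'

Forward primer TAAGCTTGG is found on the top strand at positions 23–31.
The reverse primer's reverse complement is CGTAGGGTTTTGTAAGAACC, which matches the template at positions 81–100.
The product is the template from position 23 through 100 (78 bp).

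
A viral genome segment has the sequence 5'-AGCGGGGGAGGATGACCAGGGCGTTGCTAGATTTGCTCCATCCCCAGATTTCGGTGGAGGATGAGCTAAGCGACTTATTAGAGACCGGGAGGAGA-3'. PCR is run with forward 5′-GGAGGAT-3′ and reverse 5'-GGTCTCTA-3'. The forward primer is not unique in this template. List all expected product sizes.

80 bp, 31 bp

The forward primer GGAGGAT matches the top strand at positions 7–13, 56–62.
The reverse primer's reverse complement is TAGAGACC, matching at positions 79–86.
Each forward site pairs with the reverse site to give a product ending at position 86: sizes 80, 31 bp.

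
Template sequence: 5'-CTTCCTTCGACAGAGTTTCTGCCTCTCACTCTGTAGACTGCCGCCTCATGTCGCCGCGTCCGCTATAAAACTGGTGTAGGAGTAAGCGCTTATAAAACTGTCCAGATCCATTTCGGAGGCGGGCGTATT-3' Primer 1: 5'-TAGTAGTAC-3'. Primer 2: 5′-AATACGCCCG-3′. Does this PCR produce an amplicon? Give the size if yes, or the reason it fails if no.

No product — primer 1 has no binding site in the template.

Primer 1 (TAGTAGTAC) does not match the top strand, and its reverse complement GTACTACTA does not match either.
With no annealing site for primer 1, no amplification occurs.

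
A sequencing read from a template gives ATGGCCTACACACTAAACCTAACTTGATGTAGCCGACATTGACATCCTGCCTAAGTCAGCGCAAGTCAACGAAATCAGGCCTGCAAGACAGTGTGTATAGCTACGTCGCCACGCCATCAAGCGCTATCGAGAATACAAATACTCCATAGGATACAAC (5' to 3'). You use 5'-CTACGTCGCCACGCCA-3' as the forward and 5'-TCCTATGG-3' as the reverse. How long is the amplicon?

51 bp

Scanning the template, CTACGTCGCCACGCCA occurs at positions 101–116; this primer anneals to the bottom strand there with its 3' end pointing downstream.
Taking the reverse complement of TCCTATGG gives CCATAGGA, found at positions 144–151 on the template; the primer anneals here to the top strand with its 3' end pointing upstream.
Amplicon spans positions 101–151: 51 bp.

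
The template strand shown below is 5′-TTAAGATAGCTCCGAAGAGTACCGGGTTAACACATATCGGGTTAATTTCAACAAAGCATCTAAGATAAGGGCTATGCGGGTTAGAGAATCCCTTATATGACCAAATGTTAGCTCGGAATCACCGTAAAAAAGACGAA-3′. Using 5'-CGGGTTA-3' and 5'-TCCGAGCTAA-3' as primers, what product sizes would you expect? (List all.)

The forward primer CGGGTTA matches the top strand at positions 23–29, 38–44, 77–83.
The reverse primer's reverse complement is TTAGCTCGGA, matching at positions 108–117.
Each forward site pairs with the reverse site to give a product ending at position 117: sizes 95, 80, 41 bp.

95 bp, 80 bp, 41 bp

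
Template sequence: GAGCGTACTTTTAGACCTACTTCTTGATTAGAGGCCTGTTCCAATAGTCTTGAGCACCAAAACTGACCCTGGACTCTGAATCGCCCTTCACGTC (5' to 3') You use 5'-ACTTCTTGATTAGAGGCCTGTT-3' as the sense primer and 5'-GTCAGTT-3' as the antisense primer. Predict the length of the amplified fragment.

Forward primer ACTTCTTGATTAGAGGCCTGTT is found on the top strand at positions 19–40.
Taking the reverse complement of GTCAGTT gives AACTGAC, found at positions 61–67 on the template; the primer anneals here to the top strand with its 3' end pointing upstream.
The product runs from position 19 to position 67, so its length is 67 − 19 + 1 = 49 bp.

49 bp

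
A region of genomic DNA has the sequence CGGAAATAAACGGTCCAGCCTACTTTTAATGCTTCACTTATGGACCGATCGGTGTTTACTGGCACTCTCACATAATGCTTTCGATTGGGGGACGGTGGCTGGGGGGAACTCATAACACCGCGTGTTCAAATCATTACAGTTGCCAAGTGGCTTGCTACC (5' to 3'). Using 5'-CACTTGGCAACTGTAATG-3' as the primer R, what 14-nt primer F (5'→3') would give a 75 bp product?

5'-ATGCTTTCGATTGG-3'

The reverse primer's reverse complement CATTACAGTTGCCAAGTG matches the template at positions 132–149, so the product ends at position 149.
A 75 bp product then starts at position 149 − 75 + 1 = 75.
The forward primer is identical to the top strand there: ATGCTTTCGATTGG.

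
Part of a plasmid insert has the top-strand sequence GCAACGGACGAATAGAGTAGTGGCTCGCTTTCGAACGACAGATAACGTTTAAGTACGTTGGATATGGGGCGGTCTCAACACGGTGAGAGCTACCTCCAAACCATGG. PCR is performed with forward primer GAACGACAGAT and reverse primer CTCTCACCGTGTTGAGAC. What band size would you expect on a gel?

Scanning the template, GAACGACAGAT occurs at positions 33–43; this primer anneals to the bottom strand there with its 3' end pointing downstream.
Reverse complement of the reverse primer: GTCTCAACACGGTGAGAG. This occurs on the top strand at positions 72–89.
Amplicon spans positions 33–89: 57 bp.

57 bp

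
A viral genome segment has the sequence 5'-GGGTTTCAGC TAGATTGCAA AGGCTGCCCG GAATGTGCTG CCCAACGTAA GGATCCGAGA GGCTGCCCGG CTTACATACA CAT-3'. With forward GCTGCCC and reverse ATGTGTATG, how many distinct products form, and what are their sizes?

The forward primer GCTGCCC matches the top strand at positions 23–29, 37–43, 62–68.
The reverse primer's reverse complement is CATACACAT, matching at positions 75–83.
Each forward site pairs with the reverse site to give a product ending at position 83: sizes 61, 47, 22 bp.

Three products: 61 bp, 47 bp, 22 bp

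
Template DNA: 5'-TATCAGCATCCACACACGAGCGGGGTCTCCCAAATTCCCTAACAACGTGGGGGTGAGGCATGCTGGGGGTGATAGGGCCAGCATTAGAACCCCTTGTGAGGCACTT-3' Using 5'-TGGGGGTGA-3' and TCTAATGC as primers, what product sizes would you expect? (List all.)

41 bp, 25 bp

The forward primer TGGGGGTGA matches the top strand at positions 48–56, 64–72.
The reverse primer's reverse complement is GCATTAGA, matching at positions 81–88.
Each forward site pairs with the reverse site to give a product ending at position 88: sizes 41, 25 bp.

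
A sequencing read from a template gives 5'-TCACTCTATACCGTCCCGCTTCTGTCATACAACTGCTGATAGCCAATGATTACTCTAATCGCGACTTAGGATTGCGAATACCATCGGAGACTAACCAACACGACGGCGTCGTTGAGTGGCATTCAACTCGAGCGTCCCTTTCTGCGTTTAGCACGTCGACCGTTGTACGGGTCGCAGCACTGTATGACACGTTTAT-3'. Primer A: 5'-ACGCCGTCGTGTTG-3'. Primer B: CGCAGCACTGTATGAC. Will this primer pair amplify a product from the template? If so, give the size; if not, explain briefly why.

Primer A (ACGCCGTCGTGTTG) has reverse complement CAACACGACGGCGT, which matches the top strand at positions 96–109; primer A anneals to the top strand there with its 3' end pointing upstream toward position 96.
Primer B (CGCAGCACTGTATGAC) matches the top strand directly at positions 173–188; it anneals to the bottom strand with its 3' end pointing downstream toward position 188.
The 3' ends diverge (primer A extends toward position 1, primer B toward position 196), so the primers never converge on a shared product.

No product — the primers' 3' ends point away from each other.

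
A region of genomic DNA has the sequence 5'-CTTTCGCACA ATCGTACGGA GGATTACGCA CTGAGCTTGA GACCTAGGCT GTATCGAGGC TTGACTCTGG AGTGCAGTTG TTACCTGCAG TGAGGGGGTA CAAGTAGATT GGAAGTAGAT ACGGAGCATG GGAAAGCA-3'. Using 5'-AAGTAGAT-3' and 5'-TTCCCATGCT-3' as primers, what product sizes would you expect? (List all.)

33 bp, 22 bp

The forward primer AAGTAGAT matches the top strand at positions 102–109, 113–120.
The reverse primer's reverse complement is AGCATGGGAA, matching at positions 125–134.
Each forward site pairs with the reverse site to give a product ending at position 134: sizes 33, 22 bp.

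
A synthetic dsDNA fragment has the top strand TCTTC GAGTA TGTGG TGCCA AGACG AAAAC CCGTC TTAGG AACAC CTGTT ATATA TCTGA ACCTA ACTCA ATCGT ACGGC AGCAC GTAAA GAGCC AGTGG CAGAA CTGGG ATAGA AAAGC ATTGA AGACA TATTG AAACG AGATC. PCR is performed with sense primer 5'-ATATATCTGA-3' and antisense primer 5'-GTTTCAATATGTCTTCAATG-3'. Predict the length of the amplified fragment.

89 bp

Forward primer ATATATCTGA is found on the top strand at positions 51–60.
Taking the reverse complement of GTTTCAATATGTCTTCAATG gives CATTGAAGACATATTGAAAC, found at positions 120–139 on the template; the primer anneals here to the top strand with its 3' end pointing upstream.
The product runs from position 51 to position 139, so its length is 139 − 51 + 1 = 89 bp.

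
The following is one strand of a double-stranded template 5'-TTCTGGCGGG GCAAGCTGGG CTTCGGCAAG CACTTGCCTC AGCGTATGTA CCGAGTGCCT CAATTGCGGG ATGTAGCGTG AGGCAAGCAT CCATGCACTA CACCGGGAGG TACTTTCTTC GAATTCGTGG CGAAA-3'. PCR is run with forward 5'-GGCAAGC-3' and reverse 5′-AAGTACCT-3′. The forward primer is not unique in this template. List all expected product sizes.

The forward primer GGCAAGC matches the top strand at positions 10–16, 25–31, 82–88.
The reverse primer's reverse complement is AGGTACTT, matching at positions 108–115.
Each forward site pairs with the reverse site to give a product ending at position 115: sizes 106, 91, 34 bp.

106 bp, 91 bp, 34 bp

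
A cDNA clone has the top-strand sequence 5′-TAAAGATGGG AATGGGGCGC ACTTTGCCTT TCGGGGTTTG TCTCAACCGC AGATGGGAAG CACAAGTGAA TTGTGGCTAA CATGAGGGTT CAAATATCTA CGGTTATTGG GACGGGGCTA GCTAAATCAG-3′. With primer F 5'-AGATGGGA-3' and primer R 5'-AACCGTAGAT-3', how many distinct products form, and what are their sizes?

The forward primer AGATGGGA matches the top strand at positions 4–11, 51–58.
The reverse primer's reverse complement is ATCTACGGTT, matching at positions 96–105.
Each forward site pairs with the reverse site to give a product ending at position 105: sizes 102, 55 bp.

Two products: 102 bp, 55 bp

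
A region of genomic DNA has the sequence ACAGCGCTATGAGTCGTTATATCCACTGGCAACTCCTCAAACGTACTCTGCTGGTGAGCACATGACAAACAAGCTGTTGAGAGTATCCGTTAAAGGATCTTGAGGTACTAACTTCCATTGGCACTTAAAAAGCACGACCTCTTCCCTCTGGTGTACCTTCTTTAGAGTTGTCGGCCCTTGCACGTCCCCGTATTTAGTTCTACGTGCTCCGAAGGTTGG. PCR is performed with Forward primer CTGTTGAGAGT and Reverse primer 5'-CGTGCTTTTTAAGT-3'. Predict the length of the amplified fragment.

63 bp

Forward primer CTGTTGAGAGT is found on the top strand at positions 74–84.
Taking the reverse complement of CGTGCTTTTTAAGT gives ACTTAAAAAGCACG, found at positions 123–136 on the template; the primer anneals here to the top strand with its 3' end pointing upstream.
Product length = (reverse-primer end) − (forward-primer start) + 1 = 136 − 74 + 1 = 63 bp.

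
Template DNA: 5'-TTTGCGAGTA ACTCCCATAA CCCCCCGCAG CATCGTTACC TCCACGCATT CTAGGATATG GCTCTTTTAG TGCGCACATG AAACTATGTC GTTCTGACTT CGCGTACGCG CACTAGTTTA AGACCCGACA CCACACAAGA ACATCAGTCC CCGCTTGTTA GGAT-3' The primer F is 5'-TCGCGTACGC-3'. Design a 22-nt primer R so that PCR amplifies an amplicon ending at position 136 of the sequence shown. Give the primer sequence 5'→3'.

5'-GTGTGGTGTCGGGTCTTAAACT-3'

The forward primer binds at positions 100–109; the product's 3' end on the top strand is position 136.
The reverse primer anneals to the top strand over positions 115–136, i.e. to AGTTTAAGACCCGACACCACAC.
Its sequence written 5'→3' is the reverse complement: GTGTGGTGTCGGGTCTTAAACT.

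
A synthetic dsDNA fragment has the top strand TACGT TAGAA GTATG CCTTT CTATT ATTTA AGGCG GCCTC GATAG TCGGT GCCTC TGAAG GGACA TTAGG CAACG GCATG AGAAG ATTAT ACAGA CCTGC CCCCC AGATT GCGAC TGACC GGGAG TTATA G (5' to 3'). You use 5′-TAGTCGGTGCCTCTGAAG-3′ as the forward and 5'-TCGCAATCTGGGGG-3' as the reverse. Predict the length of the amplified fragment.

The forward primer matches the template at positions 43–60.
The reverse primer's reverse complement is CCCCCAGATTGCGA, which matches the template at positions 101–114.
Amplicon spans positions 43–114: 72 bp.

72 bp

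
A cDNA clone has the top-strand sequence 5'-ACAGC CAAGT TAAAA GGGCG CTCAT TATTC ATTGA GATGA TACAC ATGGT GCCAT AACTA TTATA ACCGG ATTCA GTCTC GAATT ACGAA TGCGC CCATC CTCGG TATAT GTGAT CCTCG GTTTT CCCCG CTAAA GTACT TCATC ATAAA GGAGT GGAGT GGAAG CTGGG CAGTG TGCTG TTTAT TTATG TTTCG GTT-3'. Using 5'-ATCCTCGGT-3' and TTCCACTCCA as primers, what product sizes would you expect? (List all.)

The forward primer ATCCTCGGT matches the top strand at positions 98–106, 114–122.
The reverse primer's reverse complement is TGGAGTGGAA, matching at positions 155–164.
Each forward site pairs with the reverse site to give a product ending at position 164: sizes 67, 51 bp.

67 bp, 51 bp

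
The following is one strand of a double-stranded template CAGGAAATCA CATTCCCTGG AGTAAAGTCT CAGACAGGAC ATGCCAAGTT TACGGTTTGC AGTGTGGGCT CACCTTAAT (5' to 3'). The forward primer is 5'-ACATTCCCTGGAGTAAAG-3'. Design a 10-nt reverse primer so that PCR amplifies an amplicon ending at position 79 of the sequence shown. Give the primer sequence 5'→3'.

The forward primer binds at positions 10–27; the product's 3' end on the top strand is position 79.
The reverse primer anneals to the top strand over positions 70–79, i.e. to TCACCTTAAT.
Its sequence written 5'→3' is the reverse complement: ATTAAGGTGA.

5'-ATTAAGGTGA-3'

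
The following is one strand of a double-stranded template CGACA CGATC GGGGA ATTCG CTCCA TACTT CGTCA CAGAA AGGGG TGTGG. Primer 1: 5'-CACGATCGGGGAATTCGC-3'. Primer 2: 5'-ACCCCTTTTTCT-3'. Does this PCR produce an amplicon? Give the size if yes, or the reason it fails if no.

No product — primer 2 has no binding site in the template.

Primer 2 (ACCCCTTTTTCT) does not match the top strand, and its reverse complement AGAAAAAGGGGT does not match either.
With no annealing site for primer 2, no amplification occurs.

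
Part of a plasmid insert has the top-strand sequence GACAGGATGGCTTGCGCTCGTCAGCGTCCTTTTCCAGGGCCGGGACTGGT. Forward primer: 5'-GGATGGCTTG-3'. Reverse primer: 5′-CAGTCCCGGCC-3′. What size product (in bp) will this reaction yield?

Scanning the template, GGATGGCTTG occurs at positions 5–14; this primer anneals to the bottom strand there with its 3' end pointing downstream.
Reverse complement of the reverse primer: GGCCGGGACTG. This occurs on the top strand at positions 38–48.
The product runs from position 5 to position 48, so its length is 48 − 5 + 1 = 44 bp.

44 bp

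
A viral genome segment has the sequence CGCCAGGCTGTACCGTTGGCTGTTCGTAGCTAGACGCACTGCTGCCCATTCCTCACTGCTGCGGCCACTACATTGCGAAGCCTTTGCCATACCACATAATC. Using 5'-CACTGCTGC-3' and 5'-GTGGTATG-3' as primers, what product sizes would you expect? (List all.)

59 bp, 42 bp

The forward primer CACTGCTGC matches the top strand at positions 37–45, 54–62.
The reverse primer's reverse complement is CATACCAC, matching at positions 88–95.
Each forward site pairs with the reverse site to give a product ending at position 95: sizes 59, 42 bp.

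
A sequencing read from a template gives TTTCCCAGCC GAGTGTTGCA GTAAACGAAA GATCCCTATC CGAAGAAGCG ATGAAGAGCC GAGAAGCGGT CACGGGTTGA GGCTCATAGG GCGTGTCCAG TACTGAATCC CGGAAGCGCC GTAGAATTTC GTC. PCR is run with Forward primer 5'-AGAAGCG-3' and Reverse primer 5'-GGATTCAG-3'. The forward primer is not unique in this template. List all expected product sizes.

The forward primer AGAAGCG matches the top strand at positions 44–50, 62–68.
The reverse primer's reverse complement is CTGAATCC, matching at positions 103–110.
Each forward site pairs with the reverse site to give a product ending at position 110: sizes 67, 49 bp.

67 bp, 49 bp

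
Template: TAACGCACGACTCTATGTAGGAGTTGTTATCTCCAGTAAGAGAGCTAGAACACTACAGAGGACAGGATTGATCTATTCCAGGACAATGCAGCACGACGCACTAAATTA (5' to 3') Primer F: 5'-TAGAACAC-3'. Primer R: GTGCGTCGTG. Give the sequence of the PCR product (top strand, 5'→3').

5'-TAGAACACTACAGAGGACAGGATTGATCTATTCCAGGACAATGCAGCACGACGCAC-3'

Scanning the template, TAGAACAC occurs at positions 46–53; this primer anneals to the bottom strand there with its 3' end pointing downstream.
Reverse complement of the reverse primer: CACGACGCAC. This occurs on the top strand at positions 92–101.
The product is the template from position 46 through 101 (56 bp).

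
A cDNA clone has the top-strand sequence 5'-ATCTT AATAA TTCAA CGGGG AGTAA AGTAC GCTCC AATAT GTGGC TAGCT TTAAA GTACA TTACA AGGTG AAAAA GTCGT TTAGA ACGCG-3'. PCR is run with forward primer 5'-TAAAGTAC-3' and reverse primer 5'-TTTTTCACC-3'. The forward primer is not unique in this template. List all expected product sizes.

53 bp, 24 bp

The forward primer TAAAGTAC matches the top strand at positions 23–30, 52–59.
The reverse primer's reverse complement is GGTGAAAAA, matching at positions 67–75.
Each forward site pairs with the reverse site to give a product ending at position 75: sizes 53, 24 bp.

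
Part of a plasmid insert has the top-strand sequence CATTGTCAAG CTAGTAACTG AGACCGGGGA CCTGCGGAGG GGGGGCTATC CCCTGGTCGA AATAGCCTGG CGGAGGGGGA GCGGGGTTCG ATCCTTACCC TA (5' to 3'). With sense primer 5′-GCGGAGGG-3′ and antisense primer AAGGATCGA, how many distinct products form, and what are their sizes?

Two products: 63 bp, 27 bp

The forward primer GCGGAGGG matches the top strand at positions 34–41, 70–77.
The reverse primer's reverse complement is TCGATCCTT, matching at positions 88–96.
Each forward site pairs with the reverse site to give a product ending at position 96: sizes 63, 27 bp.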